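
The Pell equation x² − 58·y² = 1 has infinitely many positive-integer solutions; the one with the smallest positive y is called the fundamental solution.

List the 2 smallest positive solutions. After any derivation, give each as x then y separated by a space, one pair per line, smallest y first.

19603 2574
768555217 100916244

d=58: √d = [7; 1,1,1,1,1,1,14] (ℓ=7, odd), read p_13/q_13
step 0: (7, 1)  from 7·(1,0) + (0,1)
step 1: (8, 1)  from 1·(7,1) + (1,0)
…
step 3: (23, 3)  from 1·(15,2) + (8,1)
step 4: (38, 5)  from 1·(23,3) + (15,2)
step 5: (61, 8)  from 1·(38,5) + (23,3)
step 6: (99, 13)  from 1·(61,8) + (38,5)
step 7: (1447, 190)  from 14·(99,13) + (61,8)
step 8: (1546, 203)  from 1·(1447,190) + (99,13)
step 9: (2993, 393)  from 1·(1546,203) + (1447,190)
…
step 11: (7532, 989)  from 1·(4539,596) + (2993,393)
step 12: (12071, 1585)  from 1·(7532,989) + (4539,596)
step 13: (19603, 2574)  from 1·(12071,1585) + (7532,989)
fundamental: x₁=19603, y₁=2574  (since 384277609 − 58·6625476 = 1)
(x_2, y_2) = (19603·19603 + 58·2574·2574, 19603·2574 + 2574·19603) = (768555217, 100916244)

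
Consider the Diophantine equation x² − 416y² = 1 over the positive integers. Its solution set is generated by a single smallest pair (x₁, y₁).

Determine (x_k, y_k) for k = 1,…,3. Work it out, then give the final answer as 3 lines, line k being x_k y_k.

5201 255
54100801 2652510
562756526801 27591408765

√416 = [20; 2,1,1,9,1,1,2,40, …], period ℓ=8 (even) → k=7
step 0: (20, 1)  from 20·(1,0) + (0,1)
step 1: (41, 2)  from 2·(20,1) + (1,0)
step 2: (61, 3)  from 1·(41,2) + (20,1)
…
step 4: (979, 48)  from 9·(102,5) + (61,3)
step 5: (1081, 53)  from 1·(979,48) + (102,5)
step 6: (2060, 101)  from 1·(1081,53) + (979,48)
step 7: (5201, 255)  from 2·(2060,101) + (1081,53)
→ (5201, 255).  Check: 5201²=27050401, 416·255²=27050400, difference 1.
k=2:  x_2 = 5201·5201+416·255·255 = 54100801,  y_2 = 5201·255+255·5201 = 2652510
k=3:  x_3 = 5201·54100801+416·255·2652510 = 562756526801,  y_3 = 5201·2652510+255·54100801 = 27591408765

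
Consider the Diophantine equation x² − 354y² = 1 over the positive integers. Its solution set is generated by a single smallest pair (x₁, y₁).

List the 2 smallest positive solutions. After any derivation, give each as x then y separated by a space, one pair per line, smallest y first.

[18; 1,4,2,2,18,2,2,4,1,36] for √354; ℓ=10 ⇒ convergent index 9
a_0=18:  p_0=18·1+0=18,  q_0=18·0+1=1
a_1=1:  p_1=1·18+1=19,  q_1=1·1+0=1
…
a_3=2:  p_3=2·94+19=207,  q_3=2·5+1=11
…
a_5=18:  p_5=18·508+207=9351,  q_5=18·27+11=497
…
a_8=4:  p_8=4·47771+19210=210294,  q_8=4·2539+1021=11177
a_9=1:  p_9=1·210294+47771=258065,  q_9=1·11177+2539=13716
→ (258065, 13716).  Check: 258065²=66597544225, 354·13716²=66597544224, difference 1.
n=2: (258065,13716)∘(258065,13716) = (258065·258065+354·13716·13716, 258065·13716+13716·258065) = (133195088449,7079239080)

258065 13716
133195088449 7079239080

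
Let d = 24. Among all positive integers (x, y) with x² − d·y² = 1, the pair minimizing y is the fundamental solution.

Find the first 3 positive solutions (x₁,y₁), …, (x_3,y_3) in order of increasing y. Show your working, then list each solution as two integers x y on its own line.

5 1
49 10
485 99

√24 = [4; 1,8, …], period ℓ=2 (even) → k=1
i=0: a=4 ⇒ p=4, q=1
i=1: a=1 ⇒ p=5, q=1
(x₁, y₁) = (5, 1);  5² − 24·1² = 1 ✓
k=2:  x_2 = 5·5+24·1·1 = 49,  y_2 = 5·1+1·5 = 10
k=3:  x_3 = 5·49+24·1·10 = 485,  y_3 = 5·10+1·49 = 99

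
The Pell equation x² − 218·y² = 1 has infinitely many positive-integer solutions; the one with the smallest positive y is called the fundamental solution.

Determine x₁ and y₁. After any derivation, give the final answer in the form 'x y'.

√218 → a₀=14, period (1,3,3,1,28); ℓ=5 odd so k=9
k=0  a_k=14  p_k/q_k = 14/1
k=1  a_k=1  p_k/q_k = 15/1
k=2  a_k=3  p_k/q_k = 59/4
k=3  a_k=3  p_k/q_k = 192/13
k=4  a_k=1  p_k/q_k = 251/17
…
k=6  a_k=1  p_k/q_k = 7471/506
k=7  a_k=3  p_k/q_k = 29633/2007
k=8  a_k=3  p_k/q_k = 96370/6527
k=9  a_k=1  p_k/q_k = 126003/8534
→ (126003, 8534).  Check: 126003²=15876756009, 218·8534²=15876756008, difference 1.

126003 8534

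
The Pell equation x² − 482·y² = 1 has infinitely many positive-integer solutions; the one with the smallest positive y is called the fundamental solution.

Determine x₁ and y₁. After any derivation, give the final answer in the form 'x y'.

√482 = [21; 1,20,1,42, …], period ℓ=4 (even) → k=3
i=0: a=21 ⇒ p=21, q=1
i=1: a=1 ⇒ p=22, q=1
i=2: a=20 ⇒ p=461, q=21
i=3: a=1 ⇒ p=483, q=22
→ (483, 22).  Check: 483²=233289, 482·22²=233288, difference 1.

483 22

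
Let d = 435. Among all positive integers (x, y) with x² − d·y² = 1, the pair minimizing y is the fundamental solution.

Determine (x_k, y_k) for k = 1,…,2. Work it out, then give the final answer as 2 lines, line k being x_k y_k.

146 7
42631 2044

[20; 1,5,1,40] for √435; ℓ=4 ⇒ convergent index 3
step 0: (20, 1)  from 20·(1,0) + (0,1)
…
step 2: (125, 6)  from 5·(21,1) + (20,1)
step 3: (146, 7)  from 1·(125,6) + (21,1)
→ (146, 7).  Check: 146²=21316, 435·7²=21315, difference 1.
(146+7√435)^2 = 42631 + 2044√435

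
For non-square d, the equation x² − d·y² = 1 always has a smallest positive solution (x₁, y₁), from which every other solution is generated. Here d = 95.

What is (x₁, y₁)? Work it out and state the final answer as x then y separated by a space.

39 4

d=95: √d = [9; 1,2,1,18] (ℓ=4, even), read p_3/q_3
a_0=9:  p_0=9·1+0=9,  q_0=9·0+1=1
…
a_2=2:  p_2=2·10+9=29,  q_2=2·1+1=3
a_3=1:  p_3=1·29+10=39,  q_3=1·3+1=4
fundamental: x₁=39, y₁=4  (since 1521 − 95·16 = 1)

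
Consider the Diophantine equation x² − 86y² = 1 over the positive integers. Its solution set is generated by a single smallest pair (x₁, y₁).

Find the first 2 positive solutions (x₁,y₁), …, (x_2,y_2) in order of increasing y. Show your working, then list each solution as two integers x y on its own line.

10405 1122
216528049 23348820

√86 = [9; 3,1,1,1,8,1,1,1,3,18, …], period ℓ=10 (even) → k=9
i=0: a=9 ⇒ p=9, q=1
i=1: a=3 ⇒ p=28, q=3
i=2: a=1 ⇒ p=37, q=4
…
i=5: a=8 ⇒ p=881, q=95
…
i=7: a=1 ⇒ p=1864, q=201
i=8: a=1 ⇒ p=2847, q=307
i=9: a=3 ⇒ p=10405, q=1122
→ (10405, 1122).  Check: 10405²=108264025, 86·1122²=108264024, difference 1.
(x_2, y_2) = (10405·10405 + 86·1122·1122, 10405·1122 + 1122·10405) = (216528049, 23348820)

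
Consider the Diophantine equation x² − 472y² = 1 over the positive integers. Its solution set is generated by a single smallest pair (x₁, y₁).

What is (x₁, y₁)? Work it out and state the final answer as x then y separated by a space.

306917 14127

√472 = [21; 1,2,1,1,1,…,2,1,42, …], period ℓ=14 (even) → k=13
k=0  a_k=21  p_k/q_k = 21/1
…
k=2  a_k=2  p_k/q_k = 65/3
k=3  a_k=1  p_k/q_k = 87/4
k=4  a_k=1  p_k/q_k = 152/7
k=5  a_k=1  p_k/q_k = 239/11
k=6  a_k=4  p_k/q_k = 1108/51
…
k=8  a_k=4  p_k/q_k = 24224/1115
…
k=12  a_k=2  p_k/q_k = 222687/10250
k=13  a_k=1  p_k/q_k = 306917/14127
→ (306917, 14127).  Check: 306917²=94198044889, 472·14127²=94198044888, difference 1.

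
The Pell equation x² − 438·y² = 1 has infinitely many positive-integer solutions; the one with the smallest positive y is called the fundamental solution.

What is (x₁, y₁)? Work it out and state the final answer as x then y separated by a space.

293 14

[20; 1,12,1,40] for √438; ℓ=4 ⇒ convergent index 3
step 0: (20, 1)  from 20·(1,0) + (0,1)
step 1: (21, 1)  from 1·(20,1) + (1,0)
step 2: (272, 13)  from 12·(21,1) + (20,1)
step 3: (293, 14)  from 1·(272,13) + (21,1)
→ (293, 14).  Check: 293²=85849, 438·14²=85848, difference 1.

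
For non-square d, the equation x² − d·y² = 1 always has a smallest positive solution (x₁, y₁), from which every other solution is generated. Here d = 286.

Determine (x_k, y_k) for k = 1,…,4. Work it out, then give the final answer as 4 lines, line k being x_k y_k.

561835 33222
631317134449 37330564740
709392124465745995 41947235681362578
797122648497793485067201 47134850318039357456520

[16; 1,10,3,3,2,3,3,10,1,32] for √286; ℓ=10 ⇒ convergent index 9
step 0: (16, 1)  from 16·(1,0) + (0,1)
…
step 2: (186, 11)  from 10·(17,1) + (16,1)
step 3: (575, 34)  from 3·(186,11) + (17,1)
step 4: (1911, 113)  from 3·(575,34) + (186,11)
…
step 6: (15102, 893)  from 3·(4397,260) + (1911,113)
…
step 8: (512132, 30283)  from 10·(49703,2939) + (15102,893)
step 9: (561835, 33222)  from 1·(512132,30283) + (49703,2939)
fundamental: x₁=561835, y₁=33222  (since 315658567225 − 286·1103701284 = 1)
k=2:  x_2 = 561835·561835+286·33222·33222 = 631317134449,  y_2 = 561835·33222+33222·561835 = 37330564740
k=3:  x_3 = 561835·631317134449+286·33222·37330564740 = 709392124465745995,  y_3 = 561835·37330564740+33222·631317134449 = 41947235681362578
k=4:  x_4 = 561835·709392124465745995+286·33222·41947235681362578 = 797122648497793485067201,  y_4 = 561835·41947235681362578+33222·709392124465745995 = 47134850318039357456520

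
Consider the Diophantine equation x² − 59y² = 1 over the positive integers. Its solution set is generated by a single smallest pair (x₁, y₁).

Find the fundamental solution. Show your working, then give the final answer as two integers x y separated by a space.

530 69

d=59: √d = [7; 1,2,7,2,1,14] (ℓ=6, even), read p_5/q_5
a_0=7:  p_0=7·1+0=7,  q_0=7·0+1=1
a_1=1:  p_1=1·7+1=8,  q_1=1·1+0=1
a_2=2:  p_2=2·8+7=23,  q_2=2·1+1=3
…
a_4=2:  p_4=2·169+23=361,  q_4=2·22+3=47
a_5=1:  p_5=1·361+169=530,  q_5=1·47+22=69
fundamental: x₁=530, y₁=69  (since 280900 − 59·4761 = 1)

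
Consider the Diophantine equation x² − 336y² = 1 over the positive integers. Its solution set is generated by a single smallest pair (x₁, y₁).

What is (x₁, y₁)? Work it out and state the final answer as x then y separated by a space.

√336 = [18; 3,36, …], period ℓ=2 (even) → k=1
k=0  a_k=18  p_k/q_k = 18/1
k=1  a_k=3  p_k/q_k = 55/3
(x₁, y₁) = (55, 3);  55² − 336·3² = 1 ✓

55 3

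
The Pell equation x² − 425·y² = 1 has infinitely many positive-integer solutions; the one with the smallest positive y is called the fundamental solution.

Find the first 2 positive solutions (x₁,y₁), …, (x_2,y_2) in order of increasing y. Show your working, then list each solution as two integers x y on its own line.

143649 6968
41270070401 2001892464

[20; 1,1,1,1,1,1,40] for √425; ℓ=7 ⇒ convergent index 13
k=0  a_k=20  p_k/q_k = 20/1
…
k=3  a_k=1  p_k/q_k = 62/3
k=4  a_k=1  p_k/q_k = 103/5
…
k=6  a_k=1  p_k/q_k = 268/13
k=7  a_k=40  p_k/q_k = 10885/528
k=8  a_k=1  p_k/q_k = 11153/541
k=9  a_k=1  p_k/q_k = 22038/1069
k=10  a_k=1  p_k/q_k = 33191/1610
k=11  a_k=1  p_k/q_k = 55229/2679
k=12  a_k=1  p_k/q_k = 88420/4289
k=13  a_k=1  p_k/q_k = 143649/6968
→ (143649, 6968).  Check: 143649²=20635035201, 425·6968²=20635035200, difference 1.
k=2:  x_2 = 143649·143649+425·6968·6968 = 41270070401,  y_2 = 143649·6968+6968·143649 = 2001892464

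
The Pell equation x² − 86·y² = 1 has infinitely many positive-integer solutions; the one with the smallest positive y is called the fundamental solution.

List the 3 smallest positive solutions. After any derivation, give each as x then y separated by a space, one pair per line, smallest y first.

d=86: √d = [9; 3,1,1,1,8,1,1,1,3,18] (ℓ=10, even), read p_9/q_9
i=0: a=9 ⇒ p=9, q=1
i=1: a=3 ⇒ p=28, q=3
i=2: a=1 ⇒ p=37, q=4
i=3: a=1 ⇒ p=65, q=7
i=4: a=1 ⇒ p=102, q=11
i=5: a=8 ⇒ p=881, q=95
…
i=7: a=1 ⇒ p=1864, q=201
i=8: a=1 ⇒ p=2847, q=307
i=9: a=3 ⇒ p=10405, q=1122
(x₁, y₁) = (10405, 1122);  10405² − 86·1122² = 1 ✓
(x_2, y_2) = (10405·10405 + 86·1122·1122, 10405·1122 + 1122·10405) = (216528049, 23348820)
(x_3, y_3) = (10405·216528049 + 86·1122·23348820, 10405·23348820 + 1122·216528049) = (4505948689285, 485888943078)

10405 1122
216528049 23348820
4505948689285 485888943078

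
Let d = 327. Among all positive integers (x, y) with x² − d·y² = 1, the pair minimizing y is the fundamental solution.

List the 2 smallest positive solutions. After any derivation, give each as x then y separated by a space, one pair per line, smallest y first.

217 12
94177 5208

d=327: √d = [18; 12,36] (ℓ=2, even), read p_1/q_1
step 0: (18, 1)  from 18·(1,0) + (0,1)
step 1: (217, 12)  from 12·(18,1) + (1,0)
(x₁, y₁) = (217, 12);  217² − 327·12² = 1 ✓
n=2: (217,12)∘(217,12) = (217·217+327·12·12, 217·12+12·217) = (94177,5208)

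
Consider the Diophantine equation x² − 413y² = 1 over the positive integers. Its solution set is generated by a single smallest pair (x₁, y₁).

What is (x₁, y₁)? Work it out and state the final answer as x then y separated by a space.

√413 → a₀=20, period (3,9,1,4,1,9,3,40); ℓ=8 even so k=7
i=0: a=20 ⇒ p=20, q=1
i=1: a=3 ⇒ p=61, q=3
…
i=3: a=1 ⇒ p=630, q=31
i=4: a=4 ⇒ p=3089, q=152
i=5: a=1 ⇒ p=3719, q=183
i=6: a=9 ⇒ p=36560, q=1799
i=7: a=3 ⇒ p=113399, q=5580
→ (113399, 5580).  Check: 113399²=12859333201, 413·5580²=12859333200, difference 1.

113399 5580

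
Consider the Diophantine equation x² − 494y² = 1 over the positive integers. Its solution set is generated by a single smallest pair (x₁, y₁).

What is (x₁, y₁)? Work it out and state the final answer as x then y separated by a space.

73035 3286

[22; 4,2,2,1,2,1,2,2,4,44] for √494; ℓ=10 ⇒ convergent index 9
a_0=22:  p_0=22·1+0=22,  q_0=22·0+1=1
a_1=4:  p_1=4·22+1=89,  q_1=4·1+0=4
a_2=2:  p_2=2·89+22=200,  q_2=2·4+1=9
a_3=2:  p_3=2·200+89=489,  q_3=2·9+4=22
a_4=1:  p_4=1·489+200=689,  q_4=1·22+9=31
a_5=2:  p_5=2·689+489=1867,  q_5=2·31+22=84
a_6=1:  p_6=1·1867+689=2556,  q_6=1·84+31=115
a_7=2:  p_7=2·2556+1867=6979,  q_7=2·115+84=314
a_8=2:  p_8=2·6979+2556=16514,  q_8=2·314+115=743
a_9=4:  p_9=4·16514+6979=73035,  q_9=4·743+314=3286
fundamental: x₁=73035, y₁=3286  (since 5334111225 − 494·10797796 = 1)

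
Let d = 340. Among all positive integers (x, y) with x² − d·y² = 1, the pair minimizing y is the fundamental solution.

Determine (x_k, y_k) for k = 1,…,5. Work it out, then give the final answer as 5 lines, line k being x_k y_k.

285769 15498
163327842721 8857695924
93348068572789129 5062509812995614
53351968415791425367681 2893416733491029538408
30492677324331251603220874249 1653697613020933530509635890

√340 → a₀=18, period (2,3,1,1,1,…,3,2,36); ℓ=14 even so k=13
i=0: a=18 ⇒ p=18, q=1
i=1: a=2 ⇒ p=37, q=2
i=2: a=3 ⇒ p=129, q=7
…
i=7: a=8 ⇒ p=6509, q=353
…
i=9: a=1 ⇒ p=13774, q=747
…
i=11: a=1 ⇒ p=34813, q=1888
i=12: a=3 ⇒ p=125478, q=6805
i=13: a=2 ⇒ p=285769, q=15498
→ (285769, 15498).  Check: 285769²=81663921361, 340·15498²=81663921360, difference 1.
k=2:  x_2 = 285769·285769+340·15498·15498 = 163327842721,  y_2 = 285769·15498+15498·285769 = 8857695924
k=3:  x_3 = 285769·163327842721+340·15498·8857695924 = 93348068572789129,  y_3 = 285769·8857695924+15498·163327842721 = 5062509812995614
k=4:  x_4 = 285769·93348068572789129+340·15498·5062509812995614 = 53351968415791425367681,  y_4 = 285769·5062509812995614+15498·93348068572789129 = 2893416733491029538408
k=5:  x_5 = 285769·53351968415791425367681+340·15498·2893416733491029538408 = 30492677324331251603220874249,  y_5 = 285769·2893416733491029538408+15498·53351968415791425367681 = 1653697613020933530509635890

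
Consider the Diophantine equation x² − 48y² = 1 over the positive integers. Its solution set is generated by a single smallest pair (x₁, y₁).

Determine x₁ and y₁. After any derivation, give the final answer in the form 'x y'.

d=48: √d = [6; 1,12] (ℓ=2, even), read p_1/q_1
k=0  a_k=6  p_k/q_k = 6/1
k=1  a_k=1  p_k/q_k = 7/1
→ (7, 1).  Check: 7²=49, 48·1²=48, difference 1.

7 1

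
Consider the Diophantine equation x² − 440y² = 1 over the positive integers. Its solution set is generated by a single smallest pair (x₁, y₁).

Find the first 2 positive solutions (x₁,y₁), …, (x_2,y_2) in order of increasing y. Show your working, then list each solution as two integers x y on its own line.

21 1
881 42

d=440: √d = [20; 1,40] (ℓ=2, even), read p_1/q_1
k=0  a_k=20  p_k/q_k = 20/1
k=1  a_k=1  p_k/q_k = 21/1
(x₁, y₁) = (21, 1);  21² − 440·1² = 1 ✓
(21+1√440)^2 = 881 + 42√440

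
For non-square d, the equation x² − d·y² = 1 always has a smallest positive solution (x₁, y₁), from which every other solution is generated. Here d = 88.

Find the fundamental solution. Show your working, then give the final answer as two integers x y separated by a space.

√88 = [9; 2,1,1,1,2,18, …], period ℓ=6 (even) → k=5
k=0  a_k=9  p_k/q_k = 9/1
k=1  a_k=2  p_k/q_k = 19/2
k=2  a_k=1  p_k/q_k = 28/3
k=3  a_k=1  p_k/q_k = 47/5
k=4  a_k=1  p_k/q_k = 75/8
k=5  a_k=2  p_k/q_k = 197/21
fundamental: x₁=197, y₁=21  (since 38809 − 88·441 = 1)

197 21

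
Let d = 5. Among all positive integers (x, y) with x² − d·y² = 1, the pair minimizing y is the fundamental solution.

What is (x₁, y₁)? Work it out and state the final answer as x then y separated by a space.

9 4

√5 = [2; 4, …], period ℓ=1 (odd) → k=1
i=0: a=2 ⇒ p=2, q=1
i=1: a=4 ⇒ p=9, q=4
fundamental: x₁=9, y₁=4  (since 81 − 5·16 = 1)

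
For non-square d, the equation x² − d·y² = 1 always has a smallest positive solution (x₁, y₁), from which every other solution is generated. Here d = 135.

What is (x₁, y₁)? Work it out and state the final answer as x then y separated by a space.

√135 → a₀=11, period (1,1,1,1,1,1,1,22); ℓ=8 even so k=7
step 0: (11, 1)  from 11·(1,0) + (0,1)
…
step 3: (35, 3)  from 1·(23,2) + (12,1)
…
step 5: (93, 8)  from 1·(58,5) + (35,3)
step 6: (151, 13)  from 1·(93,8) + (58,5)
step 7: (244, 21)  from 1·(151,13) + (93,8)
(x₁, y₁) = (244, 21);  244² − 135·21² = 1 ✓

244 21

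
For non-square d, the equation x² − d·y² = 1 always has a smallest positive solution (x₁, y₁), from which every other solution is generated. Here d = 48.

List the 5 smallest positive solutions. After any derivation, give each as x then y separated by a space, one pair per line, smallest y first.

7 1
97 14
1351 195
18817 2716
262087 37829

[6; 1,12] for √48; ℓ=2 ⇒ convergent index 1
i=0: a=6 ⇒ p=6, q=1
i=1: a=1 ⇒ p=7, q=1
→ (7, 1).  Check: 7²=49, 48·1²=48, difference 1.
(x_2, y_2) = (7·7 + 48·1·1, 7·1 + 1·7) = (97, 14)
(x_3, y_3) = (7·97 + 48·1·14, 7·14 + 1·97) = (1351, 195)
(x_4, y_4) = (7·1351 + 48·1·195, 7·195 + 1·1351) = (18817, 2716)
(x_5, y_5) = (7·18817 + 48·1·2716, 7·2716 + 1·18817) = (262087, 37829)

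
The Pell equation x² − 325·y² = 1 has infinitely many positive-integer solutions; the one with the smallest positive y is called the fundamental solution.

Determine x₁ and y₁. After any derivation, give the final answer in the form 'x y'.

649 36

√325 = [18; 36, …], period ℓ=1 (odd) → k=1
i=0: a=18 ⇒ p=18, q=1
i=1: a=36 ⇒ p=649, q=36
fundamental: x₁=649, y₁=36  (since 421201 − 325·1296 = 1)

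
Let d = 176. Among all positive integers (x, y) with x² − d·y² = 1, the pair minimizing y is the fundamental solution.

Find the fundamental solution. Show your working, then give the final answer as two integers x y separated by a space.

√176 → a₀=13, period (3,1,3,26); ℓ=4 even so k=3
step 0: (13, 1)  from 13·(1,0) + (0,1)
step 1: (40, 3)  from 3·(13,1) + (1,0)
step 2: (53, 4)  from 1·(40,3) + (13,1)
step 3: (199, 15)  from 3·(53,4) + (40,3)
→ (199, 15).  Check: 199²=39601, 176·15²=39600, difference 1.

199 15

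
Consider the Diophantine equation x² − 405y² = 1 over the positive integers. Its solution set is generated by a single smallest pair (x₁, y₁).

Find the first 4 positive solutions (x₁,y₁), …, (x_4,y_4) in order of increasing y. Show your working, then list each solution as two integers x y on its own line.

√405 → a₀=20, period (8,40); ℓ=2 even so k=1
k=0  a_k=20  p_k/q_k = 20/1
k=1  a_k=8  p_k/q_k = 161/8
→ (161, 8).  Check: 161²=25921, 405·8²=25920, difference 1.
(161+8√405)^2 = 51841 + 2576√405
(161+8√405)^3 = 16692641 + 829464√405
(161+8√405)^4 = 5374978561 + 267084832√405

161 8
51841 2576
16692641 829464
5374978561 267084832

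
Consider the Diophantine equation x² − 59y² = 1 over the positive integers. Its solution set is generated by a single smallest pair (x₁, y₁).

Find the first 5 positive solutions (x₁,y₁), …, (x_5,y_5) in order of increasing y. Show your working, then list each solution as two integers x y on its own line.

√59 = [7; 1,2,7,2,1,14, …], period ℓ=6 (even) → k=5
step 0: (7, 1)  from 7·(1,0) + (0,1)
step 1: (8, 1)  from 1·(7,1) + (1,0)
step 2: (23, 3)  from 2·(8,1) + (7,1)
step 3: (169, 22)  from 7·(23,3) + (8,1)
step 4: (361, 47)  from 2·(169,22) + (23,3)
step 5: (530, 69)  from 1·(361,47) + (169,22)
(x₁, y₁) = (530, 69);  530² − 59·69² = 1 ✓
(x_2, y_2) = (530·530 + 59·69·69, 530·69 + 69·530) = (561799, 73140)
(x_3, y_3) = (530·561799 + 59·69·73140, 530·73140 + 69·561799) = (595506410, 77528331)
(x_4, y_4) = (530·595506410 + 59·69·77528331, 530·77528331 + 69·595506410) = (631236232801, 82179957720)
(x_5, y_5) = (530·631236232801 + 59·69·82179957720, 530·82179957720 + 69·631236232801) = (669109811262650, 87110677654869)

530 69
561799 73140
595506410 77528331
631236232801 82179957720
669109811262650 87110677654869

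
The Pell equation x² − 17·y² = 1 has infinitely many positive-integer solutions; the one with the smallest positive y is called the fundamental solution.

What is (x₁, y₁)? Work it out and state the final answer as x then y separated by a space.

33 8

[4; 8] for √17; ℓ=1 ⇒ convergent index 1
k=0  a_k=4  p_k/q_k = 4/1
k=1  a_k=8  p_k/q_k = 33/8
fundamental: x₁=33, y₁=8  (since 1089 − 17·64 = 1)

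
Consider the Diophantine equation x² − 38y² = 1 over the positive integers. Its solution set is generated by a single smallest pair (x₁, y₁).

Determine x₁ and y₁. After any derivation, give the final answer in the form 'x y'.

√38 = [6; 6,12, …], period ℓ=2 (even) → k=1
k=0  a_k=6  p_k/q_k = 6/1
k=1  a_k=6  p_k/q_k = 37/6
(x₁, y₁) = (37, 6);  37² − 38·6² = 1 ✓

37 6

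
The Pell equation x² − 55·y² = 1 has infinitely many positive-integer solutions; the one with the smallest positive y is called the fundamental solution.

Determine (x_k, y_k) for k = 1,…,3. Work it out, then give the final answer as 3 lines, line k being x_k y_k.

89 12
15841 2136
2819609 380196

[7; 2,2,2,14] for √55; ℓ=4 ⇒ convergent index 3
a_0=7:  p_0=7·1+0=7,  q_0=7·0+1=1
a_1=2:  p_1=2·7+1=15,  q_1=2·1+0=2
a_2=2:  p_2=2·15+7=37,  q_2=2·2+1=5
a_3=2:  p_3=2·37+15=89,  q_3=2·5+2=12
→ (89, 12).  Check: 89²=7921, 55·12²=7920, difference 1.
k=2:  x_2 = 89·89+55·12·12 = 15841,  y_2 = 89·12+12·89 = 2136
k=3:  x_3 = 89·15841+55·12·2136 = 2819609,  y_3 = 89·2136+12·15841 = 380196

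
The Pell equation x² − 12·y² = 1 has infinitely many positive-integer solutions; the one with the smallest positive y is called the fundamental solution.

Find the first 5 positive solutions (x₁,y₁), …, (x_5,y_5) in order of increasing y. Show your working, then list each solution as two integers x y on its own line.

7 2
97 28
1351 390
18817 5432
262087 75658

√12 → a₀=3, period (2,6); ℓ=2 even so k=1
a_0=3:  p_0=3·1+0=3,  q_0=3·0+1=1
a_1=2:  p_1=2·3+1=7,  q_1=2·1+0=2
fundamental: x₁=7, y₁=2  (since 49 − 12·4 = 1)
n=2: (7,2)∘(7,2) = (7·7+12·2·2, 7·2+2·7) = (97,28)
n=3: (97,28)∘(7,2) = (7·97+12·2·28, 7·28+2·97) = (1351,390)
n=4: (1351,390)∘(7,2) = (7·1351+12·2·390, 7·390+2·1351) = (18817,5432)
n=5: (18817,5432)∘(7,2) = (7·18817+12·2·5432, 7·5432+2·18817) = (262087,75658)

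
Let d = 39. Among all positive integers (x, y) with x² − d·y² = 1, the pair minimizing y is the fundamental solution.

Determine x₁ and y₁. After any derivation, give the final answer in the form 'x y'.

[6; 4,12] for √39; ℓ=2 ⇒ convergent index 1
k=0  a_k=6  p_k/q_k = 6/1
k=1  a_k=4  p_k/q_k = 25/4
(x₁, y₁) = (25, 4);  25² − 39·4² = 1 ✓

25 4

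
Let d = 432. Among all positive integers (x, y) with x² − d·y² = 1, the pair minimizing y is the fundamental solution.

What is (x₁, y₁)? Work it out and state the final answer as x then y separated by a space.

√432 → a₀=20, period (1,3,1,1,1,3,1,40); ℓ=8 even so k=7
i=0: a=20 ⇒ p=20, q=1
i=1: a=1 ⇒ p=21, q=1
i=2: a=3 ⇒ p=83, q=4
i=3: a=1 ⇒ p=104, q=5
i=4: a=1 ⇒ p=187, q=9
i=5: a=1 ⇒ p=291, q=14
i=6: a=3 ⇒ p=1060, q=51
i=7: a=1 ⇒ p=1351, q=65
→ (1351, 65).  Check: 1351²=1825201, 432·65²=1825200, difference 1.

1351 65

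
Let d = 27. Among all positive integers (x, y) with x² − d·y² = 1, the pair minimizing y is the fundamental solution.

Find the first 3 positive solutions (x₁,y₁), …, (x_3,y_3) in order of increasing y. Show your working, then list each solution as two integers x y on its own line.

√27 = [5; 5,10, …], period ℓ=2 (even) → k=1
a_0=5:  p_0=5·1+0=5,  q_0=5·0+1=1
a_1=5:  p_1=5·5+1=26,  q_1=5·1+0=5
(x₁, y₁) = (26, 5);  26² − 27·5² = 1 ✓
(26+5√27)^2 = 1351 + 260√27
(26+5√27)^3 = 70226 + 13515√27

26 5
1351 260
70226 13515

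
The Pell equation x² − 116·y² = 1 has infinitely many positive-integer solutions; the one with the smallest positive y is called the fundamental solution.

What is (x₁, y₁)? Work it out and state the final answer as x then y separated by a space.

9801 910

d=116: √d = [10; 1,3,2,1,4,1,2,3,1,20] (ℓ=10, even), read p_9/q_9
k=0  a_k=10  p_k/q_k = 10/1
k=1  a_k=1  p_k/q_k = 11/1
…
k=3  a_k=2  p_k/q_k = 97/9
k=4  a_k=1  p_k/q_k = 140/13
k=5  a_k=4  p_k/q_k = 657/61
…
k=8  a_k=3  p_k/q_k = 7550/701
k=9  a_k=1  p_k/q_k = 9801/910
(x₁, y₁) = (9801, 910);  9801² − 116·910² = 1 ✓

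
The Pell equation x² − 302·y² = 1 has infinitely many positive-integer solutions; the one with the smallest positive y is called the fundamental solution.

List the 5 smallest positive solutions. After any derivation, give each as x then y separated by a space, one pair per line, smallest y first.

4276623 246092
36579008568257 2104885414632
312869258720405635599 18003602753159249380
2676047735673238042056036097 153989243234046232237072848
22888894590955867721004902116885263 1317107878734614996094061229615228

√302 → a₀=17, period (2,1,1,1,4,…,1,2,34); ℓ=16 even so k=15
k=0  a_k=17  p_k/q_k = 17/1
k=1  a_k=2  p_k/q_k = 35/2
k=2  a_k=1  p_k/q_k = 52/3
k=3  a_k=1  p_k/q_k = 87/5
…
k=5  a_k=4  p_k/q_k = 643/37
…
k=7  a_k=1  p_k/q_k = 2068/119
…
k=9  a_k=1  p_k/q_k = 36581/2105
…
k=11  a_k=4  p_k/q_k = 467281/26889
…
k=13  a_k=1  p_k/q_k = 1042237/59974
k=14  a_k=1  p_k/q_k = 1617193/93059
k=15  a_k=2  p_k/q_k = 4276623/246092
(x₁, y₁) = (4276623, 246092);  4276623² − 302·246092² = 1 ✓
(4276623+246092√302)^2 = 36579008568257 + 2104885414632√302
(4276623+246092√302)^3 = 312869258720405635599 + 18003602753159249380√302
(4276623+246092√302)^4 = 2676047735673238042056036097 + 153989243234046232237072848√302
(4276623+246092√302)^5 = 22888894590955867721004902116885263 + 1317107878734614996094061229615228√302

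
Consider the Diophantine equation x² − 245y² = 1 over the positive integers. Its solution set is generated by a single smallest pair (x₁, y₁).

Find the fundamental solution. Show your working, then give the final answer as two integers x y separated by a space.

51841 3312

[15; 1,1,1,7,6,7,1,1,1,30] for √245; ℓ=10 ⇒ convergent index 9
step 0: (15, 1)  from 15·(1,0) + (0,1)
step 1: (16, 1)  from 1·(15,1) + (1,0)
…
step 4: (360, 23)  from 7·(47,3) + (31,2)
…
step 6: (15809, 1010)  from 7·(2207,141) + (360,23)
step 7: (18016, 1151)  from 1·(15809,1010) + (2207,141)
step 8: (33825, 2161)  from 1·(18016,1151) + (15809,1010)
step 9: (51841, 3312)  from 1·(33825,2161) + (18016,1151)
(x₁, y₁) = (51841, 3312);  51841² − 245·3312² = 1 ✓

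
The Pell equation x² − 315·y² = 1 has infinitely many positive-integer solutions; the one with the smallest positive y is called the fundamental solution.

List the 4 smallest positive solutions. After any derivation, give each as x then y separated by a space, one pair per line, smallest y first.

71 4
10081 568
1431431 80652
203253121 11452016

d=315: √d = [17; 1,2,1,34] (ℓ=4, even), read p_3/q_3
k=0  a_k=17  p_k/q_k = 17/1
k=1  a_k=1  p_k/q_k = 18/1
k=2  a_k=2  p_k/q_k = 53/3
k=3  a_k=1  p_k/q_k = 71/4
fundamental: x₁=71, y₁=4  (since 5041 − 315·16 = 1)
k=2:  x_2 = 71·71+315·4·4 = 10081,  y_2 = 71·4+4·71 = 568
k=3:  x_3 = 71·10081+315·4·568 = 1431431,  y_3 = 71·568+4·10081 = 80652
k=4:  x_4 = 71·1431431+315·4·80652 = 203253121,  y_4 = 71·80652+4·1431431 = 11452016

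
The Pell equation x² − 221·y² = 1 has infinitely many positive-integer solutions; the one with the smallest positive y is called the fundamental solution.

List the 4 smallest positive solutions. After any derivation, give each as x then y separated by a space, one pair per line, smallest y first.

1665 112
5544449 372960
18463013505 1241956688
61481829427201 4135715398080

√221 = [14; 1,6,2,6,1,28, …], period ℓ=6 (even) → k=5
a_0=14:  p_0=14·1+0=14,  q_0=14·0+1=1
a_1=1:  p_1=1·14+1=15,  q_1=1·1+0=1
a_2=6:  p_2=6·15+14=104,  q_2=6·1+1=7
a_3=2:  p_3=2·104+15=223,  q_3=2·7+1=15
a_4=6:  p_4=6·223+104=1442,  q_4=6·15+7=97
a_5=1:  p_5=1·1442+223=1665,  q_5=1·97+15=112
→ (1665, 112).  Check: 1665²=2772225, 221·112²=2772224, difference 1.
n=2: (1665,112)∘(1665,112) = (1665·1665+221·112·112, 1665·112+112·1665) = (5544449,372960)
n=3: (5544449,372960)∘(1665,112) = (1665·5544449+221·112·372960, 1665·372960+112·5544449) = (18463013505,1241956688)
n=4: (18463013505,1241956688)∘(1665,112) = (1665·18463013505+221·112·1241956688, 1665·1241956688+112·18463013505) = (61481829427201,4135715398080)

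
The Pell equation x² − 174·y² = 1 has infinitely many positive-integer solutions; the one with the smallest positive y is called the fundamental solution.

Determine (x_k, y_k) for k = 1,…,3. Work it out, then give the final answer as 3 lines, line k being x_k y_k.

[13; 5,4,5,26] for √174; ℓ=4 ⇒ convergent index 3
a_0=13:  p_0=13·1+0=13,  q_0=13·0+1=1
a_1=5:  p_1=5·13+1=66,  q_1=5·1+0=5
a_2=4:  p_2=4·66+13=277,  q_2=4·5+1=21
a_3=5:  p_3=5·277+66=1451,  q_3=5·21+5=110
→ (1451, 110).  Check: 1451²=2105401, 174·110²=2105400, difference 1.
(x_2, y_2) = (1451·1451 + 174·110·110, 1451·110 + 110·1451) = (4210801, 319220)
(x_3, y_3) = (1451·4210801 + 174·110·319220, 1451·319220 + 110·4210801) = (12219743051, 926376330)

1451 110
4210801 319220
12219743051 926376330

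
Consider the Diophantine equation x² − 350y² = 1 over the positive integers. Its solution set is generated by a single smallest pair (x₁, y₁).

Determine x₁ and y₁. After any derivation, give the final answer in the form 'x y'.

449 24

√350 → a₀=18, period (1,2,2,2,1,36); ℓ=6 even so k=5
step 0: (18, 1)  from 18·(1,0) + (0,1)
…
step 4: (318, 17)  from 2·(131,7) + (56,3)
step 5: (449, 24)  from 1·(318,17) + (131,7)
(x₁, y₁) = (449, 24);  449² − 350·24² = 1 ✓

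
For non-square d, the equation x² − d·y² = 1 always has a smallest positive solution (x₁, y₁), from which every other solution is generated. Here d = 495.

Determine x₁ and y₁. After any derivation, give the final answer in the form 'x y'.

89 4

√495 → a₀=22, period (4,44); ℓ=2 even so k=1
step 0: (22, 1)  from 22·(1,0) + (0,1)
step 1: (89, 4)  from 4·(22,1) + (1,0)
(x₁, y₁) = (89, 4);  89² − 495·4² = 1 ✓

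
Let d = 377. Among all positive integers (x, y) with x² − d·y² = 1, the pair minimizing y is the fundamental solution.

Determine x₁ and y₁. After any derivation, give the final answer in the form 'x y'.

[19; 2,2,2,38] for √377; ℓ=4 ⇒ convergent index 3
a_0=19:  p_0=19·1+0=19,  q_0=19·0+1=1
a_1=2:  p_1=2·19+1=39,  q_1=2·1+0=2
a_2=2:  p_2=2·39+19=97,  q_2=2·2+1=5
a_3=2:  p_3=2·97+39=233,  q_3=2·5+2=12
→ (233, 12).  Check: 233²=54289, 377·12²=54288, difference 1.

233 12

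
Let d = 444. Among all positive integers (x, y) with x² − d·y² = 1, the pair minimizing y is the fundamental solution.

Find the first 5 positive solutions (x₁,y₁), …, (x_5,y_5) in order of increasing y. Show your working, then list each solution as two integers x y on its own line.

295 14
174049 8260
102688615 4873386
60586108801 2875289480
35745701503975 1696415919814

[21; 14,42] for √444; ℓ=2 ⇒ convergent index 1
k=0  a_k=21  p_k/q_k = 21/1
k=1  a_k=14  p_k/q_k = 295/14
fundamental: x₁=295, y₁=14  (since 87025 − 444·196 = 1)
k=2:  x_2 = 295·295+444·14·14 = 174049,  y_2 = 295·14+14·295 = 8260
k=3:  x_3 = 295·174049+444·14·8260 = 102688615,  y_3 = 295·8260+14·174049 = 4873386
k=4:  x_4 = 295·102688615+444·14·4873386 = 60586108801,  y_4 = 295·4873386+14·102688615 = 2875289480
k=5:  x_5 = 295·60586108801+444·14·2875289480 = 35745701503975,  y_5 = 295·2875289480+14·60586108801 = 1696415919814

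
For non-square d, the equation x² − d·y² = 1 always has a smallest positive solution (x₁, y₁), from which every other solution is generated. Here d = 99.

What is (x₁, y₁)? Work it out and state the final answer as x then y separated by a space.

√99 → a₀=9, period (1,18); ℓ=2 even so k=1
step 0: (9, 1)  from 9·(1,0) + (0,1)
step 1: (10, 1)  from 1·(9,1) + (1,0)
(x₁, y₁) = (10, 1);  10² − 99·1² = 1 ✓

10 1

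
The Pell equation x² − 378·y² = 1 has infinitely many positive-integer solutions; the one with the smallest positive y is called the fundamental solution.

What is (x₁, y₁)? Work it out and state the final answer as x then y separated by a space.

[19; 2,3,1,4,1,3,2,38] for √378; ℓ=8 ⇒ convergent index 7
i=0: a=19 ⇒ p=19, q=1
…
i=3: a=1 ⇒ p=175, q=9
…
i=5: a=1 ⇒ p=1011, q=52
i=6: a=3 ⇒ p=3869, q=199
i=7: a=2 ⇒ p=8749, q=450
fundamental: x₁=8749, y₁=450  (since 76545001 − 378·202500 = 1)

8749 450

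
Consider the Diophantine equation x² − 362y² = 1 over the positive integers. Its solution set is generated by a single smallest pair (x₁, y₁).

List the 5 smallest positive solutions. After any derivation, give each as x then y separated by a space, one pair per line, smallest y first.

d=362: √d = [19; 38] (ℓ=1, odd), read p_1/q_1
a_0=19:  p_0=19·1+0=19,  q_0=19·0+1=1
a_1=38:  p_1=38·19+1=723,  q_1=38·1+0=38
→ (723, 38).  Check: 723²=522729, 362·38²=522728, difference 1.
(723+38√362)^2 = 1045457 + 54948√362
(723+38√362)^3 = 1511730099 + 79454770√362
(723+38√362)^4 = 2185960677697 + 114891542472√362
(723+38√362)^5 = 3160897628219763 + 166133090959742√362

723 38
1045457 54948
1511730099 79454770
2185960677697 114891542472
3160897628219763 166133090959742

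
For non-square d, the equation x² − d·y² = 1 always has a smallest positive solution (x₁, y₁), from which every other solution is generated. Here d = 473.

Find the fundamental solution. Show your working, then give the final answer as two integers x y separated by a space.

87 4

√473 → a₀=21, period (1,2,1,42); ℓ=4 even so k=3
a_0=21:  p_0=21·1+0=21,  q_0=21·0+1=1
a_1=1:  p_1=1·21+1=22,  q_1=1·1+0=1
a_2=2:  p_2=2·22+21=65,  q_2=2·1+1=3
a_3=1:  p_3=1·65+22=87,  q_3=1·3+1=4
(x₁, y₁) = (87, 4);  87² − 473·4² = 1 ✓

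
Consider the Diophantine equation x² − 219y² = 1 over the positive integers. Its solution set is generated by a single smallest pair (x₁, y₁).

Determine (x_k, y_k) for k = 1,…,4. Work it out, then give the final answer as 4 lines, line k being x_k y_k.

[14; 1,3,1,28] for √219; ℓ=4 ⇒ convergent index 3
step 0: (14, 1)  from 14·(1,0) + (0,1)
step 1: (15, 1)  from 1·(14,1) + (1,0)
step 2: (59, 4)  from 3·(15,1) + (14,1)
step 3: (74, 5)  from 1·(59,4) + (15,1)
(x₁, y₁) = (74, 5);  74² − 219·5² = 1 ✓
k=2:  x_2 = 74·74+219·5·5 = 10951,  y_2 = 74·5+5·74 = 740
k=3:  x_3 = 74·10951+219·5·740 = 1620674,  y_3 = 74·740+5·10951 = 109515
k=4:  x_4 = 74·1620674+219·5·109515 = 239848801,  y_4 = 74·109515+5·1620674 = 16207480

74 5
10951 740
1620674 109515
239848801 16207480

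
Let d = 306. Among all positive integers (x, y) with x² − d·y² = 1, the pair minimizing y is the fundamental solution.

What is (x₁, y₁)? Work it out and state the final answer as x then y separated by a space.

35 2

√306 = [17; 2,34, …], period ℓ=2 (even) → k=1
a_0=17:  p_0=17·1+0=17,  q_0=17·0+1=1
a_1=2:  p_1=2·17+1=35,  q_1=2·1+0=2
→ (35, 2).  Check: 35²=1225, 306·2²=1224, difference 1.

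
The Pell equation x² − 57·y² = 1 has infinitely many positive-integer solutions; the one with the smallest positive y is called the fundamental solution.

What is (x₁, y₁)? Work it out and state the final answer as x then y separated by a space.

√57 → a₀=7, period (1,1,4,1,1,14); ℓ=6 even so k=5
k=0  a_k=7  p_k/q_k = 7/1
…
k=2  a_k=1  p_k/q_k = 15/2
…
k=4  a_k=1  p_k/q_k = 83/11
k=5  a_k=1  p_k/q_k = 151/20
→ (151, 20).  Check: 151²=22801, 57·20²=22800, difference 1.

151 20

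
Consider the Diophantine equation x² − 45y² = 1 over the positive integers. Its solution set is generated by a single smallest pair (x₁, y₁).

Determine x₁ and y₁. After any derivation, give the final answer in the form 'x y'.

√45 → a₀=6, period (1,2,2,2,1,12); ℓ=6 even so k=5
i=0: a=6 ⇒ p=6, q=1
…
i=3: a=2 ⇒ p=47, q=7
i=4: a=2 ⇒ p=114, q=17
i=5: a=1 ⇒ p=161, q=24
→ (161, 24).  Check: 161²=25921, 45·24²=25920, difference 1.

161 24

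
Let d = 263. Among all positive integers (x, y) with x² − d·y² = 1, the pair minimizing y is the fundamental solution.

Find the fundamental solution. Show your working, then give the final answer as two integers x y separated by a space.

139128 8579

[16; 4,1,1,1,1,15,1,1,1,1,4,32] for √263; ℓ=12 ⇒ convergent index 11
step 0: (16, 1)  from 16·(1,0) + (0,1)
…
step 4: (227, 14)  from 1·(146,9) + (81,5)
…
step 9: (18212, 1123)  from 1·(12017,741) + (6195,382)
step 10: (30229, 1864)  from 1·(18212,1123) + (12017,741)
step 11: (139128, 8579)  from 4·(30229,1864) + (18212,1123)
(x₁, y₁) = (139128, 8579);  139128² − 263·8579² = 1 ✓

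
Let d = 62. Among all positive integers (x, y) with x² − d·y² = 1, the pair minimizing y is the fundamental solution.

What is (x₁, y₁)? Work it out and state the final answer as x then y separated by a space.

63 8

√62 → a₀=7, period (1,6,1,14); ℓ=4 even so k=3
k=0  a_k=7  p_k/q_k = 7/1
…
k=2  a_k=6  p_k/q_k = 55/7
k=3  a_k=1  p_k/q_k = 63/8
→ (63, 8).  Check: 63²=3969, 62·8²=3968, difference 1.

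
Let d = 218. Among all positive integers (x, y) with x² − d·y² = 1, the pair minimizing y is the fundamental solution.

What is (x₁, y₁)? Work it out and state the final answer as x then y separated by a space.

126003 8534

[14; 1,3,3,1,28] for √218; ℓ=5 ⇒ convergent index 9
a_0=14:  p_0=14·1+0=14,  q_0=14·0+1=1
…
a_2=3:  p_2=3·15+14=59,  q_2=3·1+1=4
…
a_7=3:  p_7=3·7471+7220=29633,  q_7=3·506+489=2007
a_8=3:  p_8=3·29633+7471=96370,  q_8=3·2007+506=6527
a_9=1:  p_9=1·96370+29633=126003,  q_9=1·6527+2007=8534
→ (126003, 8534).  Check: 126003²=15876756009, 218·8534²=15876756008, difference 1.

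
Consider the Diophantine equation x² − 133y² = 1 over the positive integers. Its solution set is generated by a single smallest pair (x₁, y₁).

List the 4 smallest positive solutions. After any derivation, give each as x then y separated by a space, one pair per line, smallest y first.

2588599 224460
13401689565601 1162073863080
69383200415647777399 6016286479789825380
359210566425477440164982401 31147506330593762303822160

√133 = [11; 1,1,7,5,1,…,1,1,22, …], period ℓ=16 (even) → k=15
a_0=11:  p_0=11·1+0=11,  q_0=11·0+1=1
…
a_2=1:  p_2=1·12+11=23,  q_2=1·1+1=2
…
a_6=1:  p_6=1·1061+888=1949,  q_6=1·92+77=169
a_7=1:  p_7=1·1949+1061=3010,  q_7=1·169+92=261
…
a_9=1:  p_9=1·7969+3010=10979,  q_9=1·691+261=952
…
a_11=1:  p_11=1·18948+10979=29927,  q_11=1·1643+952=2595
a_12=5:  p_12=5·29927+18948=168583,  q_12=5·2595+1643=14618
a_13=7:  p_13=7·168583+29927=1210008,  q_13=7·14618+2595=104921
a_14=1:  p_14=1·1210008+168583=1378591,  q_14=1·104921+14618=119539
a_15=1:  p_15=1·1378591+1210008=2588599,  q_15=1·119539+104921=224460
(x₁, y₁) = (2588599, 224460);  2588599² − 133·224460² = 1 ✓
k=2:  x_2 = 2588599·2588599+133·224460·224460 = 13401689565601,  y_2 = 2588599·224460+224460·2588599 = 1162073863080
k=3:  x_3 = 2588599·13401689565601+133·224460·1162073863080 = 69383200415647777399,  y_3 = 2588599·1162073863080+224460·13401689565601 = 6016286479789825380
k=4:  x_4 = 2588599·69383200415647777399+133·224460·6016286479789825380 = 359210566425477440164982401,  y_4 = 2588599·6016286479789825380+224460·69383200415647777399 = 31147506330593762303822160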